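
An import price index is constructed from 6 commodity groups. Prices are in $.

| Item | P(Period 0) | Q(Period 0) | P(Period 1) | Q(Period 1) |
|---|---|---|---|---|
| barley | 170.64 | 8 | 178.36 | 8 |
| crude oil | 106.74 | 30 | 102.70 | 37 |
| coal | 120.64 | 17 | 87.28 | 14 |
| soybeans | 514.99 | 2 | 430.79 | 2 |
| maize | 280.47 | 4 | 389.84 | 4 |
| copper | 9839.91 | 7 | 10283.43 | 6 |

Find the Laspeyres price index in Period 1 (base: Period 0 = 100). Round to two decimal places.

103.54

Laspeyres price index uses base-period quantities as weights.
ΣP(Period 1)·Q(Period 0) = 178.36×8 + 102.70×30 + 87.28×17 + 430.79×2 + 389.84×4 + 10283.43×7 = 1426.88 + 3081 + 1483.76 + 861.58 + 1559.36 + 71984.01 = 80396.59
ΣP(Period 0)·Q(Period 0) = 170.64×8 + 106.74×30 + 120.64×17 + 514.99×2 + 280.47×4 + 9839.91×7 = 1365.12 + 3202.2 + 2050.88 + 1029.98 + 1121.88 + 68879.37 = 77649.43
Index = 80396.59 / 77649.43 × 100 = 103.5379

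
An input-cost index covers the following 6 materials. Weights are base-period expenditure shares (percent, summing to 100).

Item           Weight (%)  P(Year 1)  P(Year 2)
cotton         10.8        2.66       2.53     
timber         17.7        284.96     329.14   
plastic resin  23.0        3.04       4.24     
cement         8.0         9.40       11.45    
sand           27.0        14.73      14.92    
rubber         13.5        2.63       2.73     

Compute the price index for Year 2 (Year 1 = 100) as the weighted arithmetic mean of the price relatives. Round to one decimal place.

113.9

cotton: 10.8 × (2.53/2.66) = 10.8 × 0.951128 = 10.2722
timber: 17.7 × (329.14/284.96) = 17.7 × 1.155039 = 20.4442
plastic resin: 23.0 × (4.24/3.04) = 23.0 × 1.394737 = 32.0789
cement: 8.0 × (11.45/9.40) = 8.0 × 1.218085 = 9.7447
sand: 27.0 × (14.92/14.73) = 27.0 × 1.012899 = 27.3483
rubber: 13.5 × (2.73/2.63) = 13.5 × 1.038023 = 14.0133
Index = Σ wᵢ·(p₁ᵢ/p₀ᵢ) = 10.2722 + 20.4442 + 32.0789 + 9.7447 + 27.3483 + 14.0133 = 113.9016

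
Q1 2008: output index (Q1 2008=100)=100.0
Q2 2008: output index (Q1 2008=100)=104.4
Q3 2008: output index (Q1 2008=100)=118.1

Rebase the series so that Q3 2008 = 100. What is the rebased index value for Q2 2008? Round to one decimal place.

88.4

Rebased(Q2 2008) = 104.4 / 118.1 × 100 = 88.3997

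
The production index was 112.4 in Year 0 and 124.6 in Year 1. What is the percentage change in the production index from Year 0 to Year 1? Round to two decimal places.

Change = (124.6 − 112.4) / 112.4 × 100
       = 12.2 / 112.4 × 100 = 10.8541%

10.85%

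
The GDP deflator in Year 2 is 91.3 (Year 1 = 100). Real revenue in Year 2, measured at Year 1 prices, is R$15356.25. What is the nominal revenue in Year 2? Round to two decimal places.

14020.26

Nominal = Real × (Index/100) = 15356.25 × (91.3/100)
        = 15356.25 × 0.913 = 14020.2562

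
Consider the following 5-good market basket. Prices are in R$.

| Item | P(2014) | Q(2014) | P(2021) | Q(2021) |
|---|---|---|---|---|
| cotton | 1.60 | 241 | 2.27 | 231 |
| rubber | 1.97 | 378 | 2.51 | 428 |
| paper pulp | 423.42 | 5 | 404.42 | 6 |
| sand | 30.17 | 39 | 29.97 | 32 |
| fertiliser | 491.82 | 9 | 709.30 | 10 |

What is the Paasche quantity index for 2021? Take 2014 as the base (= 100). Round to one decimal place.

Paasche quantity index uses current-period prices as weights.
ΣP(2021)·Q(2021) = 2.27×231 + 2.51×428 + 404.42×6 + 29.97×32 + 709.30×10 = 524.37 + 1074.28 + 2426.52 + 959.04 + 7093 = 12077.21
ΣP(2021)·Q(2014) = 2.27×241 + 2.51×378 + 404.42×5 + 29.97×39 + 709.30×9 = 547.07 + 948.78 + 2022.1 + 1168.83 + 6383.7 = 11070.48
Index = 12077.21 / 11070.48 × 100 = 109.0938

109.1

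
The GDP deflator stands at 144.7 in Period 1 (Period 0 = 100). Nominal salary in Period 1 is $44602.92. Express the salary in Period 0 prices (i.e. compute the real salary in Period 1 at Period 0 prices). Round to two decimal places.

Real = Nominal ÷ (Index/100) = 44602.92 ÷ (144.7/100)
     = 44602.92 ÷ 1.447 = 30824.4091

30824.41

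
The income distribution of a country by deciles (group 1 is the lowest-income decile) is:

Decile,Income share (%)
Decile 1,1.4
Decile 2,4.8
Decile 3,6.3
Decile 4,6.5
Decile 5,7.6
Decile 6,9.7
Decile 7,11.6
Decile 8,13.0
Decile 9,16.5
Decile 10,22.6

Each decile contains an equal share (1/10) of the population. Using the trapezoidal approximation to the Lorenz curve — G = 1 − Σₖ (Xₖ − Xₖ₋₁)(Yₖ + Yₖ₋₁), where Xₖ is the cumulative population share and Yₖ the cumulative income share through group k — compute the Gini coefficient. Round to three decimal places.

Cumulative income shares Yₖ: 0.0140, 0.0620, 0.1250, 0.1900, 0.2660, 0.3630, 0.4790, 0.6090, 0.7740, 1.0000
Σ (Xₖ−Xₖ₋₁)(Yₖ+Yₖ₋₁) = (1/10)(0.0140+0.0000) + (1/10)(0.0620+0.0140) + (1/10)(0.1250+0.0620) + (1/10)(0.1900+0.1250) + (1/10)(0.2660+0.1900) + (1/10)(0.3630+0.2660) + (1/10)(0.4790+0.3630) + (1/10)(0.6090+0.4790) + (1/10)(0.7740+0.6090) + (1/10)(1.0000+0.7740)
  = 0.0014 + 0.0076 + 0.0187 + 0.0315 + 0.0456 + 0.0629 + 0.0842 + 0.1088 + 0.1383 + 0.1774 = 0.6764
G = 1 − 0.6764 = 0.3236

0.324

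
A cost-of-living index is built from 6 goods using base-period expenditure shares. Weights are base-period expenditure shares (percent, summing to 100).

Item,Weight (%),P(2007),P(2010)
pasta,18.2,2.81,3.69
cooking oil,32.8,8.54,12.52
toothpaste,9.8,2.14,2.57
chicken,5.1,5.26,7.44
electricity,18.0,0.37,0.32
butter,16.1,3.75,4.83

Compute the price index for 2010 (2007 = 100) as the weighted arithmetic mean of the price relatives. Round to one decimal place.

127.3

pasta: 18.2 × (3.69/2.81) = 18.2 × 1.313167 = 23.8996
cooking oil: 32.8 × (12.52/8.54) = 32.8 × 1.466042 = 48.0862
toothpaste: 9.8 × (2.57/2.14) = 9.8 × 1.200935 = 11.7692
chicken: 5.1 × (7.44/5.26) = 5.1 × 1.414449 = 7.2137
electricity: 18.0 × (0.32/0.37) = 18.0 × 0.864865 = 15.5676
butter: 16.1 × (4.83/3.75) = 16.1 × 1.288000 = 20.7368
Index = Σ wᵢ·(p₁ᵢ/p₀ᵢ) = 23.8996 + 48.0862 + 11.7692 + 7.2137 + 15.5676 + 20.7368 = 127.2730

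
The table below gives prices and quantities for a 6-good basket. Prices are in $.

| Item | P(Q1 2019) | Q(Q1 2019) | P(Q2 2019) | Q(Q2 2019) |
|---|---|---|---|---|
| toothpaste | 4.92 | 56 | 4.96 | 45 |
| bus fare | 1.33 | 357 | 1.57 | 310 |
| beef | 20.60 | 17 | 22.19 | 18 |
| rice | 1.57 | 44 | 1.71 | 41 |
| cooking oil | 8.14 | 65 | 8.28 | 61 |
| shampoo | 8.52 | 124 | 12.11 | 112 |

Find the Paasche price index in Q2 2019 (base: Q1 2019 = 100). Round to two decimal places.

120.68

Paasche price index uses current-period quantities as weights.
ΣP(Q2 2019)·Q(Q2 2019) = 4.96×45 + 1.57×310 + 22.19×18 + 1.71×41 + 8.28×61 + 12.11×112 = 223.2 + 486.7 + 399.42 + 70.11 + 505.08 + 1356.32 = 3040.83
ΣP(Q1 2019)·Q(Q2 2019) = 4.92×45 + 1.33×310 + 20.60×18 + 1.57×41 + 8.14×61 + 8.52×112 = 221.4 + 412.3 + 370.8 + 64.37 + 496.54 + 954.24 = 2519.65
Index = 3040.83 / 2519.65 × 100 = 120.6846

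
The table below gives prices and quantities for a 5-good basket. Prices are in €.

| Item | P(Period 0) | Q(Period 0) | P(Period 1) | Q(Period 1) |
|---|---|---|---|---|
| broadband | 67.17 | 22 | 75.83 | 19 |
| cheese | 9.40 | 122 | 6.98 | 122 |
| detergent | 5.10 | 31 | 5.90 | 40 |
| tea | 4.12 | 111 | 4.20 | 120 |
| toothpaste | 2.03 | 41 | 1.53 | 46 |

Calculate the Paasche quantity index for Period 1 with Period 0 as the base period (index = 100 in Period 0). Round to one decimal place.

96.0

Paasche quantity index uses current-period prices as weights.
ΣP(Period 1)·Q(Period 1) = 75.83×19 + 6.98×122 + 5.90×40 + 4.20×120 + 1.53×46 = 1440.77 + 851.56 + 236 + 504 + 70.38 = 3102.71
ΣP(Period 1)·Q(Period 0) = 75.83×22 + 6.98×122 + 5.90×31 + 4.20×111 + 1.53×41 = 1668.26 + 851.56 + 182.9 + 466.2 + 62.73 = 3231.65
Index = 3102.71 / 3231.65 × 100 = 96.0101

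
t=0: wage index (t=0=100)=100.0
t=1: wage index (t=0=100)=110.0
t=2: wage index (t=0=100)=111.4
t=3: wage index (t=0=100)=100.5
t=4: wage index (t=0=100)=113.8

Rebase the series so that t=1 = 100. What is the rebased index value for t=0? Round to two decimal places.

Rebased(t=0) = 100.0 / 110.0 × 100 = 90.9091

90.91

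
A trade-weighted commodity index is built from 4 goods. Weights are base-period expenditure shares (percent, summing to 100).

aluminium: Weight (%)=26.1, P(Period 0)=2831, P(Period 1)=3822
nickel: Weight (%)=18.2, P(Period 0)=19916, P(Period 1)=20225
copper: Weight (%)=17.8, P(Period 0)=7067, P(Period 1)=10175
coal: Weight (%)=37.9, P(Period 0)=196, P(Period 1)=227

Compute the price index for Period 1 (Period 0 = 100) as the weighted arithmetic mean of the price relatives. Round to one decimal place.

123.2

aluminium: 26.1 × (3822/2831) = 26.1 × 1.350053 = 35.2364
nickel: 18.2 × (20225/19916) = 18.2 × 1.015515 = 18.4824
copper: 17.8 × (10175/7067) = 17.8 × 1.439791 = 25.6283
coal: 37.9 × (227/196) = 37.9 × 1.158163 = 43.8944
Index = Σ wᵢ·(p₁ᵢ/p₀ᵢ) = 35.2364 + 18.4824 + 25.6283 + 43.8944 = 123.2414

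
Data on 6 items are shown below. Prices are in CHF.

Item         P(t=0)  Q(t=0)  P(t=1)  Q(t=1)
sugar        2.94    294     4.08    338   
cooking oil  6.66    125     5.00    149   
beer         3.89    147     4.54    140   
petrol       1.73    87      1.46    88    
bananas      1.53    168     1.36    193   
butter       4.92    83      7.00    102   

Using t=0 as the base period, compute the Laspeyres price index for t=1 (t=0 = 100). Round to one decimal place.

111.1

Laspeyres price index uses base-period quantities as weights.
ΣP(t=1)·Q(t=0) = 4.08×294 + 5.00×125 + 4.54×147 + 1.46×87 + 1.36×168 + 7.00×83 = 1199.52 + 625 + 667.38 + 127.02 + 228.48 + 581 = 3428.4
ΣP(t=0)·Q(t=0) = 2.94×294 + 6.66×125 + 3.89×147 + 1.73×87 + 1.53×168 + 4.92×83 = 864.36 + 832.5 + 571.83 + 150.51 + 257.04 + 408.36 = 3084.6
Index = 3428.4 / 3084.6 × 100 = 111.1457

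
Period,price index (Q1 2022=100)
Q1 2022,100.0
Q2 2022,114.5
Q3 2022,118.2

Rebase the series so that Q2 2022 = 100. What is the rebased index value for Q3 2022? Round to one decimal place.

103.2

Rebased(Q3 2022) = 118.2 / 114.5 × 100 = 103.2314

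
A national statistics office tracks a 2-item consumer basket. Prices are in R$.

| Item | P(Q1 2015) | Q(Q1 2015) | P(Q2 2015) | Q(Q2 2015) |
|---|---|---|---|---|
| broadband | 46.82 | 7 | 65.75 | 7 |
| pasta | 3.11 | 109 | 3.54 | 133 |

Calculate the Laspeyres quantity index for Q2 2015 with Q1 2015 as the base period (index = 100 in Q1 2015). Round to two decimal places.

Laspeyres quantity index uses base-period prices as weights.
ΣP(Q1 2015)·Q(Q2 2015) = 46.82×7 + 3.11×133 = 327.74 + 413.63 = 741.37
ΣP(Q1 2015)·Q(Q1 2015) = 46.82×7 + 3.11×109 = 327.74 + 338.99 = 666.73
Index = 741.37 / 666.73 × 100 = 111.1949

111.19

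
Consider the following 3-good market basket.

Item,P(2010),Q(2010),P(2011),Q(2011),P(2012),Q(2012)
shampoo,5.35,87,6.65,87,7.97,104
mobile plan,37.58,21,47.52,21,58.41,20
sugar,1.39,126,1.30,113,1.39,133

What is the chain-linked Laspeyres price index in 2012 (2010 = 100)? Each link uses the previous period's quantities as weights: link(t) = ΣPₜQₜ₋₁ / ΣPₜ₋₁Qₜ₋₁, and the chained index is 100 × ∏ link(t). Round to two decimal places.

146.70

Link 2010→2011:
ΣP(2011)Q(2010) = 6.65×87 + 47.52×21 + 1.30×126 = 578.55 + 997.92 + 163.8 = 1740.27
ΣP(2010)Q(2010) = 5.35×87 + 37.58×21 + 1.39×126 = 465.45 + 789.18 + 175.14 = 1429.77
link = 1740.27/1429.77 = 1.217168
Link 2011→2012:
ΣP(2012)Q(2011) = 7.97×87 + 58.41×21 + 1.39×113 = 693.39 + 1226.61 + 157.07 = 2077.07
ΣP(2011)Q(2011) = 6.65×87 + 47.52×21 + 1.30×113 = 578.55 + 997.92 + 146.9 = 1723.37
link = 2077.07/1723.37 = 1.205237
Chained index = 100 × 1.217168 × 1.205237 = 146.6976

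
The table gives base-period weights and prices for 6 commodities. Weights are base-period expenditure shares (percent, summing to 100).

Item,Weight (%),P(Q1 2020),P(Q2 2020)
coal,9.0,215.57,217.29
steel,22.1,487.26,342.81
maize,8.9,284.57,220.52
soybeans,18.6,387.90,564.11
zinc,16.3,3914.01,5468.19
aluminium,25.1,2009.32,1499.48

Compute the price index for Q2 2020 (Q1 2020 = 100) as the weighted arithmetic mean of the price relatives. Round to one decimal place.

100.1

coal: 9.0 × (217.29/215.57) = 9.0 × 1.007979 = 9.0718
steel: 22.1 × (342.81/487.26) = 22.1 × 0.703546 = 15.5484
maize: 8.9 × (220.52/284.57) = 8.9 × 0.774924 = 6.8968
soybeans: 18.6 × (564.11/387.90) = 18.6 × 1.454267 = 27.0494
zinc: 16.3 × (5468.19/3914.01) = 16.3 × 1.397081 = 22.7724
aluminium: 25.1 × (1499.48/2009.32) = 25.1 × 0.746262 = 18.7312
Index = Σ wᵢ·(p₁ᵢ/p₀ᵢ) = 9.0718 + 15.5484 + 6.8968 + 27.0494 + 22.7724 + 18.7312 = 100.0700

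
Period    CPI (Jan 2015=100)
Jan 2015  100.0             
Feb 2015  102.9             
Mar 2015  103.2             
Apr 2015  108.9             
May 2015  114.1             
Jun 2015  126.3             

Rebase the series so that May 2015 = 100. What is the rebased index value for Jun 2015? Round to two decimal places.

Rebased(Jun 2015) = 126.3 / 114.1 × 100 = 110.6924

110.69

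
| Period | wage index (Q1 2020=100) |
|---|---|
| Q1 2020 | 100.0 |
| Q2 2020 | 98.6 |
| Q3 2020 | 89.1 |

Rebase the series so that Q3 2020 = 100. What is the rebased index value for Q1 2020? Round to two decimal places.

112.23

Rebased(Q1 2020) = 100.0 / 89.1 × 100 = 112.2334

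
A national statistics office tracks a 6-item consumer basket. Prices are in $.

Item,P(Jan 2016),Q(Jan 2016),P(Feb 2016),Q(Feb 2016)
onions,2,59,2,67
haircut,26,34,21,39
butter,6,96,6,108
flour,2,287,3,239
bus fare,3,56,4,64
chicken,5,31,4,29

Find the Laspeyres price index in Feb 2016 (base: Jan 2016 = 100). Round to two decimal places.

Laspeyres price index uses base-period quantities as weights.
ΣP(Feb 2016)·Q(Jan 2016) = 2×59 + 21×34 + 6×96 + 3×287 + 4×56 + 4×31 = 118 + 714 + 576 + 861 + 224 + 124 = 2617
ΣP(Jan 2016)·Q(Jan 2016) = 2×59 + 26×34 + 6×96 + 2×287 + 3×56 + 5×31 = 118 + 884 + 576 + 574 + 168 + 155 = 2475
Index = 2617 / 2475 × 100 = 105.7374

105.74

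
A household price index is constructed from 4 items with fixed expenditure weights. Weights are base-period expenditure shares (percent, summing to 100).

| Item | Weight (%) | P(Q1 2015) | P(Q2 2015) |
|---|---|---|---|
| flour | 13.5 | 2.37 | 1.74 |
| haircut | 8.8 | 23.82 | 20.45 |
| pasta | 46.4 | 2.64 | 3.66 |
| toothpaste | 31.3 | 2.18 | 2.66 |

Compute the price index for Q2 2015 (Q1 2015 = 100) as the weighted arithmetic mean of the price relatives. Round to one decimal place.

flour: 13.5 × (1.74/2.37) = 13.5 × 0.734177 = 9.9114
haircut: 8.8 × (20.45/23.82) = 8.8 × 0.858522 = 7.5550
pasta: 46.4 × (3.66/2.64) = 46.4 × 1.386364 = 64.3273
toothpaste: 31.3 × (2.66/2.18) = 31.3 × 1.220183 = 38.1917
Index = Σ wᵢ·(p₁ᵢ/p₀ᵢ) = 9.9114 + 7.5550 + 64.3273 + 38.1917 = 119.9854

120.0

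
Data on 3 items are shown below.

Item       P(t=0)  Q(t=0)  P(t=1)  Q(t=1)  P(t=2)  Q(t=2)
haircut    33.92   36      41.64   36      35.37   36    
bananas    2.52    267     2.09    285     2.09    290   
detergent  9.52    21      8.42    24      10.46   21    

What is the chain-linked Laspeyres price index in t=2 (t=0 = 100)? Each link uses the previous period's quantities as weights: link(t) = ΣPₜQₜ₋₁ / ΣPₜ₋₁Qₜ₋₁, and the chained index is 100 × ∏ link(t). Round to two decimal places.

Link t=0→t=1:
ΣP(t=1)Q(t=0) = 41.64×36 + 2.09×267 + 8.42×21 = 1499.04 + 558.03 + 176.82 = 2233.89
ΣP(t=0)Q(t=0) = 33.92×36 + 2.52×267 + 9.52×21 = 1221.12 + 672.84 + 199.92 = 2093.88
link = 2233.89/2093.88 = 1.066866
Link t=1→t=2:
ΣP(t=2)Q(t=1) = 35.37×36 + 2.09×285 + 10.46×24 = 1273.32 + 595.65 + 251.04 = 2120.01
ΣP(t=1)Q(t=1) = 41.64×36 + 2.09×285 + 8.42×24 = 1499.04 + 595.65 + 202.08 = 2296.77
link = 2120.01/2296.77 = 0.923040
Chained index = 100 × 1.066866 × 0.923040 = 98.4760

98.48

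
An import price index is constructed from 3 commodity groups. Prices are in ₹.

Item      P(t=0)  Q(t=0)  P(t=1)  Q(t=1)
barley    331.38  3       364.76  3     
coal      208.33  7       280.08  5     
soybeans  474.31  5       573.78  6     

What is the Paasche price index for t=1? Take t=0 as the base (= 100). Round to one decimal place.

Paasche price index uses current-period quantities as weights.
ΣP(t=1)·Q(t=1) = 364.76×3 + 280.08×5 + 573.78×6 = 1094.28 + 1400.4 + 3442.68 = 5937.36
ΣP(t=0)·Q(t=1) = 331.38×3 + 208.33×5 + 474.31×6 = 994.14 + 1041.65 + 2845.86 = 4881.65
Index = 5937.36 / 4881.65 × 100 = 121.6261

121.6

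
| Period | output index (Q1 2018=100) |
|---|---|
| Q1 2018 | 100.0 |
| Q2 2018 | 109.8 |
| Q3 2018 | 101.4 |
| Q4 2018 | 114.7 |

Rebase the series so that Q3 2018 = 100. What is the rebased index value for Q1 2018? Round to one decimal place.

98.6

Rebased(Q1 2018) = 100.0 / 101.4 × 100 = 98.6193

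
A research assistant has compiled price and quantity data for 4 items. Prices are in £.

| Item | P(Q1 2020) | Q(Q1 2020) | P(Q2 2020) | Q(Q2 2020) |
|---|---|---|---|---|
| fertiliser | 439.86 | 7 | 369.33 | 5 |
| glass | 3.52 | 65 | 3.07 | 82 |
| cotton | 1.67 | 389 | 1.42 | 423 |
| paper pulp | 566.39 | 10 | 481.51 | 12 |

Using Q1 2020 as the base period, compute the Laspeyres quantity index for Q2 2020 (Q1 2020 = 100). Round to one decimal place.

103.8

Laspeyres quantity index uses base-period prices as weights.
ΣP(Q1 2020)·Q(Q2 2020) = 439.86×5 + 3.52×82 + 1.67×423 + 566.39×12 = 2199.3 + 288.64 + 706.41 + 6796.68 = 9991.03
ΣP(Q1 2020)·Q(Q1 2020) = 439.86×7 + 3.52×65 + 1.67×389 + 566.39×10 = 3079.02 + 228.8 + 649.63 + 5663.9 = 9621.35
Index = 9991.03 / 9621.35 × 100 = 103.8423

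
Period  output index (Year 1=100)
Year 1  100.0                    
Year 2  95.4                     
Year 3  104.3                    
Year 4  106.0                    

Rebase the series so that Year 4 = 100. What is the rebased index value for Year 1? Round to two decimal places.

Rebased(Year 1) = 100.0 / 106.0 × 100 = 94.3396

94.34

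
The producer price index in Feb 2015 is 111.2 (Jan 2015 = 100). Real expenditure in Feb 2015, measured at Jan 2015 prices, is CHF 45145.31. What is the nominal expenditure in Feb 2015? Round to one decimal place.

Nominal = Real × (Index/100) = 45145.31 × (111.2/100)
        = 45145.31 × 1.112 = 50201.5847

50201.6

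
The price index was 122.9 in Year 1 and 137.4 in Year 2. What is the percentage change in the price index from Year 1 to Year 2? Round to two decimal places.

11.80%

Change = (137.4 − 122.9) / 122.9 × 100
       = 14.5 / 122.9 × 100 = 11.7982%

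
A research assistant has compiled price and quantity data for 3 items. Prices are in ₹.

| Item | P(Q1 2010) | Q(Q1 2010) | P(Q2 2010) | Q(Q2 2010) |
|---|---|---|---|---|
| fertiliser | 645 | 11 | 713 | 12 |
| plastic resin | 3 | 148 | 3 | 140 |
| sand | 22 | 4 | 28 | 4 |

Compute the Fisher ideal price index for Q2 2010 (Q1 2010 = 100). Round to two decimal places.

Laspeyres component (base-period weights):
ΣP(Q2 2010)Q(Q1 2010) = 713×11 + 3×148 + 28×4 = 7843 + 444 + 112 = 8399
ΣP(Q1 2010)Q(Q1 2010) = 645×11 + 3×148 + 22×4 = 7095 + 444 + 88 = 7627
L = 8399 / 7627 × 100 = 110.1219
Paasche component (current-period weights):
ΣP(Q2 2010)Q(Q2 2010) = 713×12 + 3×140 + 28×4 = 8556 + 420 + 112 = 9088
ΣP(Q1 2010)Q(Q2 2010) = 645×12 + 3×140 + 22×4 = 7740 + 420 + 88 = 8248
P = 9088 / 8248 × 100 = 110.1843
Fisher = √(L × P) = √(110.1219 × 110.1843) = 110.1531

110.15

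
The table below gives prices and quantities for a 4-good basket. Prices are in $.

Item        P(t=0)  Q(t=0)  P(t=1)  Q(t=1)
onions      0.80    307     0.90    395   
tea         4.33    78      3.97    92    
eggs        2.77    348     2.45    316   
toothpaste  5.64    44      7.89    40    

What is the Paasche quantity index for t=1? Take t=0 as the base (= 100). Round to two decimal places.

Paasche quantity index uses current-period prices as weights.
ΣP(t=1)·Q(t=1) = 0.90×395 + 3.97×92 + 2.45×316 + 7.89×40 = 355.5 + 365.24 + 774.2 + 315.6 = 1810.54
ΣP(t=1)·Q(t=0) = 0.90×307 + 3.97×78 + 2.45×348 + 7.89×44 = 276.3 + 309.66 + 852.6 + 347.16 = 1785.72
Index = 1810.54 / 1785.72 × 100 = 101.3899

101.39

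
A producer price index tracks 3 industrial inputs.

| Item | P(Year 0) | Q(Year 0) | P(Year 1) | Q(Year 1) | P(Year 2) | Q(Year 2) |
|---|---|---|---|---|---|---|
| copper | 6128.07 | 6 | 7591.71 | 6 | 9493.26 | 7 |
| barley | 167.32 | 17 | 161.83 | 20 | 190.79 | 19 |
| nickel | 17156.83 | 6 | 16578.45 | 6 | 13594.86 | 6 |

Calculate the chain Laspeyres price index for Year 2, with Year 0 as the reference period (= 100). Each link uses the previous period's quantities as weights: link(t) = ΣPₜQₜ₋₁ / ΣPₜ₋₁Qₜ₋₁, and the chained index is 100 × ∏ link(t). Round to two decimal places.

99.53

Link Year 0→Year 1:
ΣP(Year 1)Q(Year 0) = 7591.71×6 + 161.83×17 + 16578.45×6 = 45550.26 + 2751.11 + 99470.7 = 147772.07
ΣP(Year 0)Q(Year 0) = 6128.07×6 + 167.32×17 + 17156.83×6 = 36768.42 + 2844.44 + 102940.98 = 142553.84
link = 147772.07/142553.84 = 1.036605
Link Year 1→Year 2:
ΣP(Year 2)Q(Year 1) = 9493.26×6 + 190.79×20 + 13594.86×6 = 56959.56 + 3815.8 + 81569.16 = 142344.52
ΣP(Year 1)Q(Year 1) = 7591.71×6 + 161.83×20 + 16578.45×6 = 45550.26 + 3236.6 + 99470.7 = 148257.56
link = 142344.52/148257.56 = 0.960116
Chained index = 100 × 1.036605 × 0.960116 = 99.5262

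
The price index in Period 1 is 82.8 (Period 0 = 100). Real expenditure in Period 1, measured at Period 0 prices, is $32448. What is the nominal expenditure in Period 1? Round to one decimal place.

Nominal = Real × (Index/100) = 32448 × (82.8/100)
        = 32448 × 0.828 = 26866.9440

26866.9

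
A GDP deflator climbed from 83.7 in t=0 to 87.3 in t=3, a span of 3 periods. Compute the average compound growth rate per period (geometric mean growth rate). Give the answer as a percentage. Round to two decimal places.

Growth factor = (87.3/83.7)^(1/3) = (1.043011)^(1/3) = 1.014136
Growth rate = 1.014136 − 1 = 0.014136 = 1.4136%

1.41%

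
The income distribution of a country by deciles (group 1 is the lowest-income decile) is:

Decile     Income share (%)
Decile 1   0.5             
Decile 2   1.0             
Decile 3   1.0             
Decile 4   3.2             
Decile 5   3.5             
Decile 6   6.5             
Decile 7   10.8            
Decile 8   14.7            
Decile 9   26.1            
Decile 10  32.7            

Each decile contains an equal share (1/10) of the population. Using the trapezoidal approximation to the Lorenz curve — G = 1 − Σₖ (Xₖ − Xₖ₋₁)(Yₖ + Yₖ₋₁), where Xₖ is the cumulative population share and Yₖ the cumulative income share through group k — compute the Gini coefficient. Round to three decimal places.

0.560

Cumulative income shares Yₖ: 0.0050, 0.0150, 0.0250, 0.0570, 0.0920, 0.1570, 0.2650, 0.4120, 0.6730, 1.0000
Σ (Xₖ−Xₖ₋₁)(Yₖ+Yₖ₋₁) = (1/10)(0.0050+0.0000) + (1/10)(0.0150+0.0050) + (1/10)(0.0250+0.0150) + (1/10)(0.0570+0.0250) + (1/10)(0.0920+0.0570) + (1/10)(0.1570+0.0920) + (1/10)(0.2650+0.1570) + (1/10)(0.4120+0.2650) + (1/10)(0.6730+0.4120) + (1/10)(1.0000+0.6730)
  = 0.0005 + 0.0020 + 0.0040 + 0.0082 + 0.0149 + 0.0249 + 0.0422 + 0.0677 + 0.1085 + 0.1673 = 0.4402
G = 1 − 0.4402 = 0.5598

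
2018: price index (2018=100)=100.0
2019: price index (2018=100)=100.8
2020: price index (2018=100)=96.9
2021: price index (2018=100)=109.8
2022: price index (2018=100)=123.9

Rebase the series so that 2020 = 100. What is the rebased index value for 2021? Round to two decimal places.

Rebased(2021) = 109.8 / 96.9 × 100 = 113.3127

113.31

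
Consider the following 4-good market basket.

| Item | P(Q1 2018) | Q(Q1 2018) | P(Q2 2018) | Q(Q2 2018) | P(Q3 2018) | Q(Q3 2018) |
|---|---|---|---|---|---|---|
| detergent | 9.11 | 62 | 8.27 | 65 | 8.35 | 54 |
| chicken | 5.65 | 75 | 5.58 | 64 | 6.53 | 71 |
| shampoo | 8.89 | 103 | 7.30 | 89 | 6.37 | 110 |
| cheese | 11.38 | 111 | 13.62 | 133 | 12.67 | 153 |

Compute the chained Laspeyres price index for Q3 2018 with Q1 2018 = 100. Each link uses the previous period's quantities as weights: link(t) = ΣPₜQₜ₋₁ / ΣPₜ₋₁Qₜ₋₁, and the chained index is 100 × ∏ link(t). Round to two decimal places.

96.57

Link Q1 2018→Q2 2018:
ΣP(Q2 2018)Q(Q1 2018) = 8.27×62 + 5.58×75 + 7.30×103 + 13.62×111 = 512.74 + 418.5 + 751.9 + 1511.82 = 3194.96
ΣP(Q1 2018)Q(Q1 2018) = 9.11×62 + 5.65×75 + 8.89×103 + 11.38×111 = 564.82 + 423.75 + 915.67 + 1263.18 = 3167.42
link = 3194.96/3167.42 = 1.008695
Link Q2 2018→Q3 2018:
ΣP(Q3 2018)Q(Q2 2018) = 8.35×65 + 6.53×64 + 6.37×89 + 12.67×133 = 542.75 + 417.92 + 566.93 + 1685.11 = 3212.71
ΣP(Q2 2018)Q(Q2 2018) = 8.27×65 + 5.58×64 + 7.30×89 + 13.62×133 = 537.55 + 357.12 + 649.7 + 1811.46 = 3355.83
link = 3212.71/3355.83 = 0.957352
Chained index = 100 × 1.008695 × 0.957352 = 96.5676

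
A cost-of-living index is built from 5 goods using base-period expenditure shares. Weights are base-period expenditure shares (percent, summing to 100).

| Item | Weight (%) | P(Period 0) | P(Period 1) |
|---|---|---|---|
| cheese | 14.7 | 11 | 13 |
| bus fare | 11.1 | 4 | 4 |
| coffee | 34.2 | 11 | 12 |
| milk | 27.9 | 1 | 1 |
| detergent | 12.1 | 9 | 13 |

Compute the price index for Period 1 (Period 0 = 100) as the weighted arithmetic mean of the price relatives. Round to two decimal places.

cheese: 14.7 × (13/11) = 14.7 × 1.181818 = 17.3727
bus fare: 11.1 × (4/4) = 11.1 × 1.000000 = 11.1000
coffee: 34.2 × (12/11) = 34.2 × 1.090909 = 37.3091
milk: 27.9 × (1/1) = 27.9 × 1.000000 = 27.9000
detergent: 12.1 × (13/9) = 12.1 × 1.444444 = 17.4778
Index = Σ wᵢ·(p₁ᵢ/p₀ᵢ) = 17.3727 + 11.1000 + 37.3091 + 27.9000 + 17.4778 = 111.1596

111.16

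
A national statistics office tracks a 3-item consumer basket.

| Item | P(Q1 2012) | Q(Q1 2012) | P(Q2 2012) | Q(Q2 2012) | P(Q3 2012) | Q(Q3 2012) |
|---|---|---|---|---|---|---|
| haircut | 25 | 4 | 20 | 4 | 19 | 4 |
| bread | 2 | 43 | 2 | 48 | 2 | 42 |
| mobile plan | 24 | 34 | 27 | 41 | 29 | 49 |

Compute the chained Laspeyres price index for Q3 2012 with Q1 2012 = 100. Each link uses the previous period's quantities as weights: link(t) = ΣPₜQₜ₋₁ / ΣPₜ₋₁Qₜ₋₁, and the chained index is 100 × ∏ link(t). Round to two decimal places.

Link Q1 2012→Q2 2012:
ΣP(Q2 2012)Q(Q1 2012) = 20×4 + 2×43 + 27×34 = 80 + 86 + 918 = 1084
ΣP(Q1 2012)Q(Q1 2012) = 25×4 + 2×43 + 24×34 = 100 + 86 + 816 = 1002
link = 1084/1002 = 1.081836
Link Q2 2012→Q3 2012:
ΣP(Q3 2012)Q(Q2 2012) = 19×4 + 2×48 + 29×41 = 76 + 96 + 1189 = 1361
ΣP(Q2 2012)Q(Q2 2012) = 20×4 + 2×48 + 27×41 = 80 + 96 + 1107 = 1283
link = 1361/1283 = 1.060795
Chained index = 100 × 1.081836 × 1.060795 = 114.7607

114.76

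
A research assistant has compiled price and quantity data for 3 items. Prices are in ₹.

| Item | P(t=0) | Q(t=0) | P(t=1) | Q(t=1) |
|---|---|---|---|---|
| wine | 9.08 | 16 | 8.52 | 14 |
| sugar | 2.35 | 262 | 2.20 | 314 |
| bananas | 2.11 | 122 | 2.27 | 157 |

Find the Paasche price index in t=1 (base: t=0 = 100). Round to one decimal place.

Paasche price index uses current-period quantities as weights.
ΣP(t=1)·Q(t=1) = 8.52×14 + 2.20×314 + 2.27×157 = 119.28 + 690.8 + 356.39 = 1166.47
ΣP(t=0)·Q(t=1) = 9.08×14 + 2.35×314 + 2.11×157 = 127.12 + 737.9 + 331.27 = 1196.29
Index = 1166.47 / 1196.29 × 100 = 97.5073

97.5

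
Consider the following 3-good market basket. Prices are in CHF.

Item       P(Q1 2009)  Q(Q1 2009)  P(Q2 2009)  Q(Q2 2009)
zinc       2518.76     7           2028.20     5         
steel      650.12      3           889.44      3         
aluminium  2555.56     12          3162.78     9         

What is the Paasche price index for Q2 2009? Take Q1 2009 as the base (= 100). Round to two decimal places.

Paasche price index uses current-period quantities as weights.
ΣP(Q2 2009)·Q(Q2 2009) = 2028.20×5 + 889.44×3 + 3162.78×9 = 10141 + 2668.32 + 28465.02 = 41274.34
ΣP(Q1 2009)·Q(Q2 2009) = 2518.76×5 + 650.12×3 + 2555.56×9 = 12593.8 + 1950.36 + 23000.04 = 37544.2
Index = 41274.34 / 37544.2 × 100 = 109.9353

109.94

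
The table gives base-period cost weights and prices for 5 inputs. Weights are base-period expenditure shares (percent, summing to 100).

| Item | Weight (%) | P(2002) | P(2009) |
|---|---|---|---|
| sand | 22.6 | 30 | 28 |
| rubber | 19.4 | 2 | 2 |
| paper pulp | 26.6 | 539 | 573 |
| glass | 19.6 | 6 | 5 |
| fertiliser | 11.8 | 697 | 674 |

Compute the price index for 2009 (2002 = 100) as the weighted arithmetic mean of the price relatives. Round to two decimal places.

sand: 22.6 × (28/30) = 22.6 × 0.933333 = 21.0933
rubber: 19.4 × (2/2) = 19.4 × 1.000000 = 19.4000
paper pulp: 26.6 × (573/539) = 26.6 × 1.063080 = 28.2779
glass: 19.6 × (5/6) = 19.6 × 0.833333 = 16.3333
fertiliser: 11.8 × (674/697) = 11.8 × 0.967001 = 11.4106
Index = Σ wᵢ·(p₁ᵢ/p₀ᵢ) = 21.0933 + 19.4000 + 28.2779 + 16.3333 + 11.4106 = 96.5152

96.52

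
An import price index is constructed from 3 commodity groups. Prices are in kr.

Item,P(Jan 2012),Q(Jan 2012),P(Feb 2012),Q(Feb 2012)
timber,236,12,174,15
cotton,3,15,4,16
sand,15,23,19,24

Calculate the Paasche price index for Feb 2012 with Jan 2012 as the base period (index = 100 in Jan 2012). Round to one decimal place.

Paasche price index uses current-period quantities as weights.
ΣP(Feb 2012)·Q(Feb 2012) = 174×15 + 4×16 + 19×24 = 2610 + 64 + 456 = 3130
ΣP(Jan 2012)·Q(Feb 2012) = 236×15 + 3×16 + 15×24 = 3540 + 48 + 360 = 3948
Index = 3130 / 3948 × 100 = 79.2806

79.3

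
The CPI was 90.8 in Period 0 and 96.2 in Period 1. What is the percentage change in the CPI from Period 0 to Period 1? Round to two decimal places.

Change = (96.2 − 90.8) / 90.8 × 100
       = 5.4 / 90.8 × 100 = 5.9471%

5.95%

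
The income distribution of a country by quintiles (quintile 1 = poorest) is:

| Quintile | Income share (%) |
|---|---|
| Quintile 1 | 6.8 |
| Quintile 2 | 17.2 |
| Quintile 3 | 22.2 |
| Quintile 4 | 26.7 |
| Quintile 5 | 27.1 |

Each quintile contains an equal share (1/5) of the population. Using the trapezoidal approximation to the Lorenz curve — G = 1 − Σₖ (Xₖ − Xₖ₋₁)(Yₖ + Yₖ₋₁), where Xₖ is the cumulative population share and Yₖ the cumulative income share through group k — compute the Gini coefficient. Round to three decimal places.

0.200

Cumulative income shares Yₖ: 0.0680, 0.2400, 0.4620, 0.7290, 1.0000
Σ (Xₖ−Xₖ₋₁)(Yₖ+Yₖ₋₁) = (1/5)(0.0680+0.0000) + (1/5)(0.2400+0.0680) + (1/5)(0.4620+0.2400) + (1/5)(0.7290+0.4620) + (1/5)(1.0000+0.7290)
  = 0.0136 + 0.0616 + 0.1404 + 0.2382 + 0.3458 = 0.7996
G = 1 − 0.7996 = 0.2004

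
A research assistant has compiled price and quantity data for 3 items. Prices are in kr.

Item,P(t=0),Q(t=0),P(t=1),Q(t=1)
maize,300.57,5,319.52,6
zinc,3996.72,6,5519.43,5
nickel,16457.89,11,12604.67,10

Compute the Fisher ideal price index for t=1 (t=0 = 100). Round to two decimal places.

Laspeyres component (base-period weights):
ΣP(t=1)Q(t=0) = 319.52×5 + 5519.43×6 + 12604.67×11 = 1597.6 + 33116.58 + 138651.37 = 173365.55
ΣP(t=0)Q(t=0) = 300.57×5 + 3996.72×6 + 16457.89×11 = 1502.85 + 23980.32 + 181036.79 = 206519.96
L = 173365.55 / 206519.96 × 100 = 83.9461
Paasche component (current-period weights):
ΣP(t=1)Q(t=1) = 319.52×6 + 5519.43×5 + 12604.67×10 = 1917.12 + 27597.15 + 126046.7 = 155560.97
ΣP(t=0)Q(t=1) = 300.57×6 + 3996.72×5 + 16457.89×10 = 1803.42 + 19983.6 + 164578.9 = 186365.92
P = 155560.97 / 186365.92 × 100 = 83.4707
Fisher = √(L × P) = √(83.9461 × 83.4707) = 83.7081

83.71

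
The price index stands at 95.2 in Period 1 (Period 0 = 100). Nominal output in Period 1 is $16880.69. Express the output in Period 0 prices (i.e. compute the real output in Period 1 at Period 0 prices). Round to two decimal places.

Real = Nominal ÷ (Index/100) = 16880.69 ÷ (95.2/100)
     = 16880.69 ÷ 0.952 = 17731.8172

17731.82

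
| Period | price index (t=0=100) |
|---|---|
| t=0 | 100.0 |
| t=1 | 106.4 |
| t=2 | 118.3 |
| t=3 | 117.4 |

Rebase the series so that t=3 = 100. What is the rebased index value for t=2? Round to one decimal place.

100.8

Rebased(t=2) = 118.3 / 117.4 × 100 = 100.7666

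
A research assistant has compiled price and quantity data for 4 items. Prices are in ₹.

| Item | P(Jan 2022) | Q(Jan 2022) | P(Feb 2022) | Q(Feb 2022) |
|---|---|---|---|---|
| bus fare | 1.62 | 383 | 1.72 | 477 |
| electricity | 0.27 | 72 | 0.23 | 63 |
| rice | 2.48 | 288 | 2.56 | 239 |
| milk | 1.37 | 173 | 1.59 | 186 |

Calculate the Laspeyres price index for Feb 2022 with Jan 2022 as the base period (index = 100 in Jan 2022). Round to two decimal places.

Laspeyres price index uses base-period quantities as weights.
ΣP(Feb 2022)·Q(Jan 2022) = 1.72×383 + 0.23×72 + 2.56×288 + 1.59×173 = 658.76 + 16.56 + 737.28 + 275.07 = 1687.67
ΣP(Jan 2022)·Q(Jan 2022) = 1.62×383 + 0.27×72 + 2.48×288 + 1.37×173 = 620.46 + 19.44 + 714.24 + 237.01 = 1591.15
Index = 1687.67 / 1591.15 × 100 = 106.0661

106.07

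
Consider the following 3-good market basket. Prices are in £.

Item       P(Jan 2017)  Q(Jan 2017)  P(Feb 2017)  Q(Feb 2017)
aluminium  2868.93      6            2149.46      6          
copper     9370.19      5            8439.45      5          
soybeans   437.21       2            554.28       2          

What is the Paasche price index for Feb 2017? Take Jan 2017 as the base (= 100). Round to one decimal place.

Paasche price index uses current-period quantities as weights.
ΣP(Feb 2017)·Q(Feb 2017) = 2149.46×6 + 8439.45×5 + 554.28×2 = 12896.76 + 42197.25 + 1108.56 = 56202.57
ΣP(Jan 2017)·Q(Feb 2017) = 2868.93×6 + 9370.19×5 + 437.21×2 = 17213.58 + 46850.95 + 874.42 = 64938.95
Index = 56202.57 / 64938.95 × 100 = 86.5468

86.5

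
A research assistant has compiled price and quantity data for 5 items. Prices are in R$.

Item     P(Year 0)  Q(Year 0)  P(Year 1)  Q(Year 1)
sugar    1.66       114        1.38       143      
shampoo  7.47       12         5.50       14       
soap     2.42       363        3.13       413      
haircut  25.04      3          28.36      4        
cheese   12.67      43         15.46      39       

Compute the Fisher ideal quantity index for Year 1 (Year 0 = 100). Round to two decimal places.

108.58

Laspeyres component (base-period weights):
ΣP(Year 0)Q(Year 1) = 1.66×143 + 7.47×14 + 2.42×413 + 25.04×4 + 12.67×39 = 237.38 + 104.58 + 999.46 + 100.16 + 494.13 = 1935.71
ΣP(Year 0)Q(Year 0) = 1.66×114 + 7.47×12 + 2.42×363 + 25.04×3 + 12.67×43 = 189.24 + 89.64 + 878.46 + 75.12 + 544.81 = 1777.27
L = 1935.71 / 1777.27 × 100 = 108.9148
Paasche component (current-period weights):
ΣP(Year 1)Q(Year 1) = 1.38×143 + 5.50×14 + 3.13×413 + 28.36×4 + 15.46×39 = 197.34 + 77 + 1292.69 + 113.44 + 602.94 = 2283.41
ΣP(Year 1)Q(Year 0) = 1.38×114 + 5.50×12 + 3.13×363 + 28.36×3 + 15.46×43 = 157.32 + 66 + 1136.19 + 85.08 + 664.78 = 2109.37
P = 2283.41 / 2109.37 × 100 = 108.2508
Fisher = √(L × P) = √(108.9148 × 108.2508) = 108.5823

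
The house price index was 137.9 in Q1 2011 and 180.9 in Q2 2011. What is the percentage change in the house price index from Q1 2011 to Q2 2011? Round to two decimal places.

Change = (180.9 − 137.9) / 137.9 × 100
       = 43.0 / 137.9 × 100 = 31.1820%

31.18%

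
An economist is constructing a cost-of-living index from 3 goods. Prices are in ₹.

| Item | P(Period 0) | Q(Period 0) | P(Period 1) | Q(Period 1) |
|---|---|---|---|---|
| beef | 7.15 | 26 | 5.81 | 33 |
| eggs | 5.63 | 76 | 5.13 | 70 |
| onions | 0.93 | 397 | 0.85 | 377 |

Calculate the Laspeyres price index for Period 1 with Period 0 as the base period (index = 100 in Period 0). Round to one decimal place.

89.4

Laspeyres price index uses base-period quantities as weights.
ΣP(Period 1)·Q(Period 0) = 5.81×26 + 5.13×76 + 0.85×397 = 151.06 + 389.88 + 337.45 = 878.39
ΣP(Period 0)·Q(Period 0) = 7.15×26 + 5.63×76 + 0.93×397 = 185.9 + 427.88 + 369.21 = 982.99
Index = 878.39 / 982.99 × 100 = 89.3590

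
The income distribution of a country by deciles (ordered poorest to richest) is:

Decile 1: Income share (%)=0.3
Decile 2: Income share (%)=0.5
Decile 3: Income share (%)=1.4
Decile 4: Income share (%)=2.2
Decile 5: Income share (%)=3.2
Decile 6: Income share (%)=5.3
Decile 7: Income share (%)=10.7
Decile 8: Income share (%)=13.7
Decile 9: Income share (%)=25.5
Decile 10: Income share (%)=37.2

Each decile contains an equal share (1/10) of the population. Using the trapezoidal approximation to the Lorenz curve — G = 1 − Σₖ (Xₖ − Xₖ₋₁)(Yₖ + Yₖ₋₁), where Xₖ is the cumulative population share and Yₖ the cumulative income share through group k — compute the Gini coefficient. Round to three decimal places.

Cumulative income shares Yₖ: 0.0030, 0.0080, 0.0220, 0.0440, 0.0760, 0.1290, 0.2360, 0.3730, 0.6280, 1.0000
Σ (Xₖ−Xₖ₋₁)(Yₖ+Yₖ₋₁) = (1/10)(0.0030+0.0000) + (1/10)(0.0080+0.0030) + (1/10)(0.0220+0.0080) + (1/10)(0.0440+0.0220) + (1/10)(0.0760+0.0440) + (1/10)(0.1290+0.0760) + (1/10)(0.2360+0.1290) + (1/10)(0.3730+0.2360) + (1/10)(0.6280+0.3730) + (1/10)(1.0000+0.6280)
  = 0.0003 + 0.0011 + 0.0030 + 0.0066 + 0.0120 + 0.0205 + 0.0365 + 0.0609 + 0.1001 + 0.1628 = 0.4038
G = 1 − 0.4038 = 0.5962

0.596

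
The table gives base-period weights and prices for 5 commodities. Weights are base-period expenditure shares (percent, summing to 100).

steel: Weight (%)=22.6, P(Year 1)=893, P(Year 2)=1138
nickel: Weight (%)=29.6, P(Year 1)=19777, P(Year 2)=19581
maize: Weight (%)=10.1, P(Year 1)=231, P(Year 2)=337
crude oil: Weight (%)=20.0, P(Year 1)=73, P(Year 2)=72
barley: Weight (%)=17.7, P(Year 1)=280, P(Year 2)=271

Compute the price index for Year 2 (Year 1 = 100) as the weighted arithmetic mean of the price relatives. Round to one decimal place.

109.7

steel: 22.6 × (1138/893) = 22.6 × 1.274356 = 28.8004
nickel: 29.6 × (19581/19777) = 29.6 × 0.990089 = 29.3066
maize: 10.1 × (337/231) = 10.1 × 1.458874 = 14.7346
crude oil: 20.0 × (72/73) = 20.0 × 0.986301 = 19.7260
barley: 17.7 × (271/280) = 17.7 × 0.967857 = 17.1311
Index = Σ wᵢ·(p₁ᵢ/p₀ᵢ) = 28.8004 + 29.3066 + 14.7346 + 19.7260 + 17.1311 = 109.6988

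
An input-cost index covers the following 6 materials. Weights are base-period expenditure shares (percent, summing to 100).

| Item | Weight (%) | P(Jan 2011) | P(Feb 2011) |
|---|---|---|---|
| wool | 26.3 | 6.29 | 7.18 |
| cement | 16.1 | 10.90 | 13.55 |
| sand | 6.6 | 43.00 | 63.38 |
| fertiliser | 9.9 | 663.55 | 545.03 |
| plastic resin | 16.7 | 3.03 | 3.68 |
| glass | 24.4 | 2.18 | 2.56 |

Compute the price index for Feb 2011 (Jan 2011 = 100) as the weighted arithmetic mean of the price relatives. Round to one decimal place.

116.8

wool: 26.3 × (7.18/6.29) = 26.3 × 1.141494 = 30.0213
cement: 16.1 × (13.55/10.90) = 16.1 × 1.243119 = 20.0142
sand: 6.6 × (63.38/43.00) = 6.6 × 1.473953 = 9.7281
fertiliser: 9.9 × (545.03/663.55) = 9.9 × 0.821385 = 8.1317
plastic resin: 16.7 × (3.68/3.03) = 16.7 × 1.214521 = 20.2825
glass: 24.4 × (2.56/2.18) = 24.4 × 1.174312 = 28.6532
Index = Σ wᵢ·(p₁ᵢ/p₀ᵢ) = 30.0213 + 20.0142 + 9.7281 + 8.1317 + 20.2825 + 28.6532 = 116.8310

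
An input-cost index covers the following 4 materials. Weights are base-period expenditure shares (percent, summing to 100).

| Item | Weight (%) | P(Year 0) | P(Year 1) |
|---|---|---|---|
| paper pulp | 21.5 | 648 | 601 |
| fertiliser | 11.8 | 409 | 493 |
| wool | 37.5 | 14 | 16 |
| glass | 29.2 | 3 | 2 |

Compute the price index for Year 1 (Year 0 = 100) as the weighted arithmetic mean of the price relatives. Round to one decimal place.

96.5

paper pulp: 21.5 × (601/648) = 21.5 × 0.927469 = 19.9406
fertiliser: 11.8 × (493/409) = 11.8 × 1.205379 = 14.2235
wool: 37.5 × (16/14) = 37.5 × 1.142857 = 42.8571
glass: 29.2 × (2/3) = 29.2 × 0.666667 = 19.4667
Index = Σ wᵢ·(p₁ᵢ/p₀ᵢ) = 19.9406 + 14.2235 + 42.8571 + 19.4667 = 96.4879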